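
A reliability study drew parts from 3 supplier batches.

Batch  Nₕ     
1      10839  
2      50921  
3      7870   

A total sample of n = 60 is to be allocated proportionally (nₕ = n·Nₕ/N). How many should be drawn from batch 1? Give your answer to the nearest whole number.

Share of batch 1 = 10839/69630 = 0.15567.
Allocate 60 × 0.15567 = 9.340... → 9.

9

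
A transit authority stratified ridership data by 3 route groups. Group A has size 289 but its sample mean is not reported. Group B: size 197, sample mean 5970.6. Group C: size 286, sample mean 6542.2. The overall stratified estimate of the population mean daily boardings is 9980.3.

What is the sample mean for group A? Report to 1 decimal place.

Σ Nₕx̄ₕ = N·μ, so 289·x̄_A = 772·9980.3 − (197·5970.6 + 286·6542.2).
= 7704791.6 − 3047277.4 = 4657514.2.
x̄_A = 4657514.2 / 289 = 16115.966... → 16116.0.

16116.0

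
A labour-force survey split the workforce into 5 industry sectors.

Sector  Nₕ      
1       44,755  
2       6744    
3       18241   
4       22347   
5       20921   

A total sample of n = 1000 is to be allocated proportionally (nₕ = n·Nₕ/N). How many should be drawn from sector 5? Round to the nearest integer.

N = 44755 + 6744 + 18241 + 22347 + 20921 = 113008.
n_5 = 1000·20921/113008 = 185.128... → 185.

185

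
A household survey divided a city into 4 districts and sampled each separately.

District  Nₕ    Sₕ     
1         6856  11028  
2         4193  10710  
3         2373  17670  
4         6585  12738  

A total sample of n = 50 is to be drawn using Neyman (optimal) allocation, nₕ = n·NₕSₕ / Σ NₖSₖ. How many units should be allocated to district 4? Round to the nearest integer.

Σ NₕSₕ = 6856·11028 + 4193·10710 + 2373·17670 + 6585·12738 = 246325638.
Share for 4: 83879730/246325638 = 0.34052.
n_4 = 50 × 0.34052 = 17.026... → 17.

17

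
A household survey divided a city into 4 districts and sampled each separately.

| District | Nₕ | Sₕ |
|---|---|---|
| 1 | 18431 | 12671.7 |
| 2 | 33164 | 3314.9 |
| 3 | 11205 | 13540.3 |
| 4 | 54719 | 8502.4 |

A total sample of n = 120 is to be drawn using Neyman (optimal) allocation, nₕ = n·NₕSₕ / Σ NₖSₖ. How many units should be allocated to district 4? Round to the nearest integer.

58

Σ NₕSₕ = 18431·12671.7 + 33164·3314.9 + 11205·13540.3 + 54719·8502.4 = 960449333.4.
Share for 4: 465242825.6/960449333.4 = 0.48440.
n_4 = 120 × 0.48440 = 58.128... → 58.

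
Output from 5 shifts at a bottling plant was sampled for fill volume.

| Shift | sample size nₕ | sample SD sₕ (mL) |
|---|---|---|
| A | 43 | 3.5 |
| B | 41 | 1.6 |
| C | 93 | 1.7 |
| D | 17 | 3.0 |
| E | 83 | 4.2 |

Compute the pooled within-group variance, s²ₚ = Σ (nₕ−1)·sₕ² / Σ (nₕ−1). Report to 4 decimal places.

9.0929

A: (43−1)·3.5² = 42·12.25 = 514.5
B: (41−1)·1.6² = 40·2.56 = 102.4
C: (93−1)·1.7² = 92·2.89 = 265.88
D: (17−1)·3.0² = 16·9 = 144
E: (83−1)·4.2² = 82·17.64 = 1446.48
Numerator = 2473.26; denominator = Σ(nₕ−1) = 272.
s²ₚ = 2473.26/272 = 9.092868... → 9.0929.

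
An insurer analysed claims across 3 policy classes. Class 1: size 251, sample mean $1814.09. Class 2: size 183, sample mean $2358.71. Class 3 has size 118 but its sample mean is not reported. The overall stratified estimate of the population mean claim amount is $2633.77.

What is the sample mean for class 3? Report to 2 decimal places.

Σ Nₕx̄ₕ = N·μ, so 118·x̄_3 = 552·2633.77 − (251·1814.09 + 183·2358.71).
= 1453841.04 − 886980.52 = 566860.52.
x̄_3 = 566860.52 / 118 = 4803.9027... → 4803.90.

4803.90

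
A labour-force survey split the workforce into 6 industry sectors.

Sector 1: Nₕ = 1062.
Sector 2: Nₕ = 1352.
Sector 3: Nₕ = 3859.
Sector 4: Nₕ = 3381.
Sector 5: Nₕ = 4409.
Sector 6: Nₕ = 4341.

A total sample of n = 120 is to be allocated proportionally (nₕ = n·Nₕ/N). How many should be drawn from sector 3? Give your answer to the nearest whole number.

25

Share of sector 3 = 3859/18404 = 0.20968.
Allocate 120 × 0.20968 = 25.162... → 25.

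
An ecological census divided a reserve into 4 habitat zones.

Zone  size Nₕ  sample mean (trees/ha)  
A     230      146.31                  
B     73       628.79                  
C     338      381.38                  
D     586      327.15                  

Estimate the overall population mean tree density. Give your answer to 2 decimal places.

N = 230 + 73 + 338 + 586 = 1227.
Weight each subgroup mean by Nₕ/N and sum.
Σ Nₕx̄ₕ = 230·146.31 + 73·628.79 + 338·381.38 + 586·327.15 = 33651.3 + 45901.67 + 128906.44 + 191709.9 = 400169.31.
Divide by N: 400169.31 / 1227 = 326.1364... → 326.14.

326.14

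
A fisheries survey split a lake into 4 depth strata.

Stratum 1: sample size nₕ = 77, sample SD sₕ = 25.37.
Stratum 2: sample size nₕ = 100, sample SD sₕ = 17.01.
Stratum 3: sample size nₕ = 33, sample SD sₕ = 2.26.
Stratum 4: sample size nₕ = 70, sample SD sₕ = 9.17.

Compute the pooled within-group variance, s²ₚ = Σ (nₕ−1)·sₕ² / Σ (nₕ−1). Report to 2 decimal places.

1: (77−1)·25.37² = 76·643.6369 = 48916.4044
2: (100−1)·17.01² = 99·289.3401 = 28644.6699
3: (33−1)·2.26² = 32·5.1076 = 163.4432
4: (70−1)·9.17² = 69·84.0889 = 5802.1341
Numerator = 83526.6516; denominator = Σ(nₕ−1) = 276.
s²ₚ = 83526.6516/276 = 302.6328... → 302.63.

302.63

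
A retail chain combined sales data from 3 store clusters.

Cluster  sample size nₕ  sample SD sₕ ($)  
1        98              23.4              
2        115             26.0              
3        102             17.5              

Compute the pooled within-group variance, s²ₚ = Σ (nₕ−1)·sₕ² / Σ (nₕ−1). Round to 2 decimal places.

1: (98−1)·23.4² = 97·547.56 = 53113.32
2: (115−1)·26.0² = 114·676 = 77064
3: (102−1)·17.5² = 101·306.25 = 30931.25
Numerator = 161108.57; denominator = Σ(nₕ−1) = 312.
s²ₚ = 161108.57/312 = 516.3736... → 516.37.

516.37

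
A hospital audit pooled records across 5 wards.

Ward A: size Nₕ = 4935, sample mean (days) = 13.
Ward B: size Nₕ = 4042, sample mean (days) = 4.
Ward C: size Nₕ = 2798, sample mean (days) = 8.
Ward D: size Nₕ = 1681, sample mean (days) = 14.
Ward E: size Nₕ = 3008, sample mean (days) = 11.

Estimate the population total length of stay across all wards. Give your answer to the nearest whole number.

Estimate total by summing Nₕ·x̄ₕ over strata.
4935·13 + 4042·4 + 2798·8 + 1681·14 + 3008·11 = 64155 + 16168 + 22384 + 23534 + 33088 = 159329.

159329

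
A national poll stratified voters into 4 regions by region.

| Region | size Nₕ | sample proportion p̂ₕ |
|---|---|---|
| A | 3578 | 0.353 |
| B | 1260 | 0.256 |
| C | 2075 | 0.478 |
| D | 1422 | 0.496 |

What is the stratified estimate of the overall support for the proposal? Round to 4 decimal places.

0.3939

Wₕ = Nₕ/N with N = 8335: 0.4293, 0.1512, 0.2490, 0.1706.
p̂_st = 0.4293·0.353 + 0.1512·0.256 + 0.2490·0.478 + 0.1706·0.496 ≈ 0.393852... → 0.3939.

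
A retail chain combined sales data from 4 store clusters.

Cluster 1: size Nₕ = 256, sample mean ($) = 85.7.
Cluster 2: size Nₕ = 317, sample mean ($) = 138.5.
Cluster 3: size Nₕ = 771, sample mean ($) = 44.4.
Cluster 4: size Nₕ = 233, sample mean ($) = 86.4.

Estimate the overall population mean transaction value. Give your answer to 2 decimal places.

N = 1577; weights Wₕ = Nₕ/N = (0.1623, 0.2010, 0.4889, 0.1477).
x̄_st = Σ Wₕ·x̄ₕ = 0.1623·85.7 + 0.2010·138.5 + 0.4889·44.4 + 0.1477·86.4 ≈ 76.2253...
→ 76.23.

76.23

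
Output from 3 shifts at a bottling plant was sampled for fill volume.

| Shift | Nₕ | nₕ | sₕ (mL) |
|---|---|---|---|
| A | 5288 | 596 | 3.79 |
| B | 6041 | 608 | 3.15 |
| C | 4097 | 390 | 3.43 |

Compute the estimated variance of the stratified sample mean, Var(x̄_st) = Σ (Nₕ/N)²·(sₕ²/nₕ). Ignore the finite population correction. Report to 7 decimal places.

0.0074628

N = 15426; Wₕ = Nₕ/N.
shift A: (5288/15426)²·3.79²/596 = 0.0028320988
shift B: (6041/15426)²·3.15²/608 = 0.0025028138
shift C: (4097/15426)²·3.43²/390 = 0.0021278887
Sum = 0.0074628013 → 0.0074628.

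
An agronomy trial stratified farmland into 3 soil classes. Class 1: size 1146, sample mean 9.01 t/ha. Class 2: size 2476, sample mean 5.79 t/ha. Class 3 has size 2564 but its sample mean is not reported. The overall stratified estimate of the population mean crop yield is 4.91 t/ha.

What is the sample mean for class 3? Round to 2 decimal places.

2.23

Σ Nₕx̄ₕ = N·μ, so 2564·x̄_3 = 6186·4.91 − (1146·9.01 + 2476·5.79).
= 30373.26 − 24661.5 = 5711.76.
x̄_3 = 5711.76 / 2564 = 2.2277... → 2.23.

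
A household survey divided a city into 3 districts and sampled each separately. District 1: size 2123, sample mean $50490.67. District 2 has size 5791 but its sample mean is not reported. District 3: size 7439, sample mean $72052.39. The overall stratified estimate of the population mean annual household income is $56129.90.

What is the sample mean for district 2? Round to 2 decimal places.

N = 2123 + 5791 + 7439 = 15353.
Overall total = μ·N = 56129.90·15353 = 861762354.7.
Subtract the known strata: 2123·50490.67 + 7439·72052.39 = 643189421.62.
Remaining total for district 2: 861762354.7 − 643189421.62 = 218572933.08.
Divide by its size: 218572933.08 / 5791 = 37743.5560... → 37743.56.

37743.56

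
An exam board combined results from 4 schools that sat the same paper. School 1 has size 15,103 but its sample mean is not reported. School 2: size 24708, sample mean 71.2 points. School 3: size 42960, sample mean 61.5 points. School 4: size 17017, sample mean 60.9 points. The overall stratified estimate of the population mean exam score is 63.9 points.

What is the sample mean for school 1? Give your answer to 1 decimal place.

62.2

Σ Nₕx̄ₕ = N·μ, so 15103·x̄_1 = 99788·63.9 − (24708·71.2 + 42960·61.5 + 17017·60.9).
= 6376453.2 − 5437584.9 = 938868.3.
x̄_1 = 938868.3 / 15103 = 62.164... → 62.2.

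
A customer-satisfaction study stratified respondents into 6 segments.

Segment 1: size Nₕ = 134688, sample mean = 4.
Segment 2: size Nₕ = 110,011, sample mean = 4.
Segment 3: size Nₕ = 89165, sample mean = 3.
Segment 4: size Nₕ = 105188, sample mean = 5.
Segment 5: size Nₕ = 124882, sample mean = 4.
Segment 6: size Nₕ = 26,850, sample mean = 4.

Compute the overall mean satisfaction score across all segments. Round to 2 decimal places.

N = 590784; weights Wₕ = Nₕ/N = (0.2280, 0.1862, 0.1509, 0.1780, 0.2114, 0.0454).
x̄_st = Σ Wₕ·x̄ₕ = 0.2280·4 + 0.1862·4 + 0.1509·3 + 0.1780·5 + 0.2114·4 + 0.0454·4 ≈ 4.0271...
→ 4.03.

4.03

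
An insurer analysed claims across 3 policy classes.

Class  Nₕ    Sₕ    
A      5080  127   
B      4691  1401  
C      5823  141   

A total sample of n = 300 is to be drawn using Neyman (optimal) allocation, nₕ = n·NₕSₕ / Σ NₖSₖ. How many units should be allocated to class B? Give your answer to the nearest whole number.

245

Σ NₕSₕ = 5080·127 + 4691·1401 + 5823·141 = 8038294.
Share for B: 6572091/8038294 = 0.81760.
n_B = 300 × 0.81760 = 245.279... → 245.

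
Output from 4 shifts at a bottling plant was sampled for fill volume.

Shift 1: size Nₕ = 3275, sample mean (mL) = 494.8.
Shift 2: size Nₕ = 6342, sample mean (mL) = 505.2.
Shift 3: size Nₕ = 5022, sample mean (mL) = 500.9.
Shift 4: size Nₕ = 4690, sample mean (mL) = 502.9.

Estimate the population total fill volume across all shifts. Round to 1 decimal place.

9698569.2

1: 3275·494.8 = 1620470
2: 6342·505.2 = 3203978.4
3: 5022·500.9 = 2515519.8
4: 4690·502.9 = 2358601
τ̂ = Σ Nₕx̄ₕ = 9698569.2.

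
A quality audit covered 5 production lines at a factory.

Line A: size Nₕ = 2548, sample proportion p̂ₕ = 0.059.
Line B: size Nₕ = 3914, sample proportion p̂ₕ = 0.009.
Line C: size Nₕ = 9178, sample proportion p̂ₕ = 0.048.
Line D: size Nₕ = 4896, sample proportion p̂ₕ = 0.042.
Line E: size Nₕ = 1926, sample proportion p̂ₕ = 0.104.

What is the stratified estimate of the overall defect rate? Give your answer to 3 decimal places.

0.046

Wₕ = Nₕ/N with N = 22462: 0.1134, 0.1742, 0.4086, 0.2180, 0.0857.
p̂_st = 0.1134·0.059 + 0.1742·0.009 + 0.4086·0.048 + 0.2180·0.042 + 0.0857·0.104 ≈ 0.04595... → 0.046.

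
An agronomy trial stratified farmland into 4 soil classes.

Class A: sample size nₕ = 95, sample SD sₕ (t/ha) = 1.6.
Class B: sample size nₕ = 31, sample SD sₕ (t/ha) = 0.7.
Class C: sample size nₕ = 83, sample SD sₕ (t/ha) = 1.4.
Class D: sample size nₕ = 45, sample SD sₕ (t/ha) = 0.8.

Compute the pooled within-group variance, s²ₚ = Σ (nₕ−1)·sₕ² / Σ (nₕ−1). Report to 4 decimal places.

Degrees of freedom: 94 + 30 + 82 + 44 = 250.
Σ(nₕ−1)sₕ² = 94·2.56 + 30·0.49 + 82·1.96 + 44·0.64 = 444.22.
s²ₚ = 444.22 / 250 = 1.77688 → 1.7769.

1.7769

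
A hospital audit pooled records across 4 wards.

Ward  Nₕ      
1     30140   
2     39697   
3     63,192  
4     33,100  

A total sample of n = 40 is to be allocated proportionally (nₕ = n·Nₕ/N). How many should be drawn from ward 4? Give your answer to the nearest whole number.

8

Share of ward 4 = 33100/166129 = 0.19924.
Allocate 40 × 0.19924 = 7.970... → 8.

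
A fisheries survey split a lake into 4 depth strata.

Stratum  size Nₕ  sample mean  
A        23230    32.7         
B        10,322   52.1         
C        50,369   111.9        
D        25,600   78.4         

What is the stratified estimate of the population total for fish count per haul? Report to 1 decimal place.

8940728.3

A: 23230·32.7 = 759621
B: 10322·52.1 = 537776.2
C: 50369·111.9 = 5636291.1
D: 25600·78.4 = 2007040
τ̂ = Σ Nₕx̄ₕ = 8940728.3.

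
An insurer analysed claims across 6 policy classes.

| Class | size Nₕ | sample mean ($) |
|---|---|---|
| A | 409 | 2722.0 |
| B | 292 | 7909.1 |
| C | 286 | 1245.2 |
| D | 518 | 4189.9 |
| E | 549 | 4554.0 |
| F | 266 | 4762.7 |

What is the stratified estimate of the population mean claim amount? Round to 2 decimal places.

4188.05

N = 409 + 292 + 286 + 518 + 549 + 266 = 2320.
Overall mean = Σ (Nₕ/N)·x̄ₕ — weight by population share, not a simple average.
Σ Nₕx̄ₕ = 409·2722.0 + 292·7909.1 + 286·1245.2 + 518·4189.9 + 549·4554.0 + 266·4762.7 = 1113298 + 2309457.2 + 356127.2 + 2170368.2 + 2500146 + 1266878.2 = 9716274.8.
Divide by N: 9716274.8 / 2320 = 4188.0495... → 4188.05.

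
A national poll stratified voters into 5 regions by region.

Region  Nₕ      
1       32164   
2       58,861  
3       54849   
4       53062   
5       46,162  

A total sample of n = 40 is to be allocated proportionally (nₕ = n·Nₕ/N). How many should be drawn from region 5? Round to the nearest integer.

8

Share of region 5 = 46162/245098 = 0.18834.
Allocate 40 × 0.18834 = 7.534... → 8.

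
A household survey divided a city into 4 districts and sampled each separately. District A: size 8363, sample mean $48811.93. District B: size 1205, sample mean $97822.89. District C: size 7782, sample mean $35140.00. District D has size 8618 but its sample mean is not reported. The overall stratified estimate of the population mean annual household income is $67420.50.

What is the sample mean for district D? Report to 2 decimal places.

110376.57

N = 8363 + 1205 + 7782 + 8618 = 25968.
Overall total = μ·N = 67420.50·25968 = 1750775544.
Subtract the known strata: 8363·48811.93 + 1205·97822.89 + 7782·35140.00 = 799550233.04.
Remaining total for district D: 1750775544 − 799550233.04 = 951225310.96.
Divide by its size: 951225310.96 / 8618 = 110376.5736... → 110376.57.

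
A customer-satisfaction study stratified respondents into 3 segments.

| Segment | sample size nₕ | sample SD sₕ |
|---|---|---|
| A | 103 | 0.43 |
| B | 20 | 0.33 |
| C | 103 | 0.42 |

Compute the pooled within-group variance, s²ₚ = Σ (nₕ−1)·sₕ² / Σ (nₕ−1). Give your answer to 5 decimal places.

Degrees of freedom: 102 + 19 + 102 = 223.
Σ(nₕ−1)sₕ² = 102·0.1849 + 19·0.1089 + 102·0.1764 = 38.9217.
s²ₚ = 38.9217 / 223 = 0.1745368... → 0.17454.

0.17454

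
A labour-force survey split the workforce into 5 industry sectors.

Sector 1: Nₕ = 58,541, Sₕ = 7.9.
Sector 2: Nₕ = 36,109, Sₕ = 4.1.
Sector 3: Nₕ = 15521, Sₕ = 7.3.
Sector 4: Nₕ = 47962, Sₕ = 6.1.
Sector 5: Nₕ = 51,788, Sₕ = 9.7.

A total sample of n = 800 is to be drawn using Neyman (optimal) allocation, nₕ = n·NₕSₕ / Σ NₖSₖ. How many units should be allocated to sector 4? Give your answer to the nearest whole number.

154

Σ NₕSₕ = 58541·7.9 + 36109·4.1 + 15521·7.3 + 47962·6.1 + 51788·9.7 = 1518735.9.
Share for 4: 292568.2/1518735.9 = 0.19264.
n_4 = 800 × 0.19264 = 154.111... → 154.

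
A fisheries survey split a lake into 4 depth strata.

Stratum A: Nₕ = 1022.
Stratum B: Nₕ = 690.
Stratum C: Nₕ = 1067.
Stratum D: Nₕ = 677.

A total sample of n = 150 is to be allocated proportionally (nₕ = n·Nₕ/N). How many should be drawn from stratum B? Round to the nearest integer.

30

Share of stratum B = 690/3456 = 0.19965.
Allocate 150 × 0.19965 = 29.948... → 30.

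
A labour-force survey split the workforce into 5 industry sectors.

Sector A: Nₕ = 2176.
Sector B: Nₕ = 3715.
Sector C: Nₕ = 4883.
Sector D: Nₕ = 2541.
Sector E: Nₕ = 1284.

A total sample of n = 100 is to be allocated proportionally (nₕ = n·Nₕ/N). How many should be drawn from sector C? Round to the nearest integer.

33

N = 2176 + 3715 + 4883 + 2541 + 1284 = 14599.
n_C = 100·4883/14599 = 33.447... → 33.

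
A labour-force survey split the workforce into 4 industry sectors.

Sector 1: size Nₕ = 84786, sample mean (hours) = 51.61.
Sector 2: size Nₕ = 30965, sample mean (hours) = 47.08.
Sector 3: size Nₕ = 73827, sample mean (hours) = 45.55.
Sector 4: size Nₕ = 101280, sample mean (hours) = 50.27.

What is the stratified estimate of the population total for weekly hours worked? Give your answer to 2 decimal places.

1: 84786·51.61 = 4375805.46
2: 30965·47.08 = 1457832.2
3: 73827·45.55 = 3362819.85
4: 101280·50.27 = 5091345.6
τ̂ = Σ Nₕx̄ₕ = 14287803.11.

14287803.11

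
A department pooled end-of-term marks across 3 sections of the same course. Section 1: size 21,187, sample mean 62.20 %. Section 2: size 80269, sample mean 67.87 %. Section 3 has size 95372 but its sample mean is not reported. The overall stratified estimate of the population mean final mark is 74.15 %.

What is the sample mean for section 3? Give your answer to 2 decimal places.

N = 21187 + 80269 + 95372 = 196828.
Overall total = μ·N = 74.15·196828 = 14594796.2.
Subtract the known strata: 21187·62.20 + 80269·67.87 = 6765688.43.
Remaining total for section 3: 14594796.2 − 6765688.43 = 7829107.77.
Divide by its size: 7829107.77 / 95372 = 82.0902... → 82.09.

82.09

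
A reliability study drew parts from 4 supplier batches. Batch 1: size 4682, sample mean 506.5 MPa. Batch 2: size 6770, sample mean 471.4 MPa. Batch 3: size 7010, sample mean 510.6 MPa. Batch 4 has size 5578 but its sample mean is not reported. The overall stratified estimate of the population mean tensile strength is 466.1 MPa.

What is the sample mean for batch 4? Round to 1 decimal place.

Σ Nₕx̄ₕ = N·μ, so 5578·x̄_4 = 24040·466.1 − (4682·506.5 + 6770·471.4 + 7010·510.6).
= 11205044 − 9142117 = 2062927.
x̄_4 = 2062927 / 5578 = 369.833... → 369.8.

369.8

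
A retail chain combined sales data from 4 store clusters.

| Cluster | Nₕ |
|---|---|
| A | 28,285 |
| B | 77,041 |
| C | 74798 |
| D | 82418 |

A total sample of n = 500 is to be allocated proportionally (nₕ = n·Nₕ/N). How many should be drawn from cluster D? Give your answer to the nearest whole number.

157

Share of cluster D = 82418/262542 = 0.31392.
Allocate 500 × 0.31392 = 156.962... → 157.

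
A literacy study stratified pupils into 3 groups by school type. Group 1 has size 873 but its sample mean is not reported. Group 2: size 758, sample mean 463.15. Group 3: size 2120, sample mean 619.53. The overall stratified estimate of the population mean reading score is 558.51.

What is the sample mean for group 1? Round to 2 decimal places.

493.13

N = 873 + 758 + 2120 = 3751.
Overall total = μ·N = 558.51·3751 = 2094971.01.
Subtract the known strata: 758·463.15 + 2120·619.53 = 1664471.3.
Remaining total for group 1: 2094971.01 − 1664471.3 = 430499.71.
Divide by its size: 430499.71 / 873 = 493.1268... → 493.13.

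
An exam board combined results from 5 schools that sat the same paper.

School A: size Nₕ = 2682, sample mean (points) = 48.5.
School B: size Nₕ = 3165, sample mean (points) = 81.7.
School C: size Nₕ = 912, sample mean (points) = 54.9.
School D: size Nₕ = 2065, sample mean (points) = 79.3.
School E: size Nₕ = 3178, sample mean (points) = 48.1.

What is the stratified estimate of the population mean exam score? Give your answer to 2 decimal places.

62.93

x̄_st = (Σ Nₕx̄ₕ) / (Σ Nₕ) = (2682·48.5 + 3165·81.7 + 912·54.9 + 2065·79.3 + 3178·48.1) / 12002
= 755342.6 / 12002 = 62.9347... → 62.93.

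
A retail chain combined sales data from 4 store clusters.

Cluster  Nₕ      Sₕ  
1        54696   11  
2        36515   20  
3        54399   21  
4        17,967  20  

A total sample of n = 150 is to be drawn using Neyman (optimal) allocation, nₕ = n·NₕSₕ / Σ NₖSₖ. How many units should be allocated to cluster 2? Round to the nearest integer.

Σ NₕSₕ = 54696·11 + 36515·20 + 54399·21 + 17967·20 = 2833675.
Share for 2: 730300/2833675 = 0.25772.
n_2 = 150 × 0.25772 = 38.658... → 39.

39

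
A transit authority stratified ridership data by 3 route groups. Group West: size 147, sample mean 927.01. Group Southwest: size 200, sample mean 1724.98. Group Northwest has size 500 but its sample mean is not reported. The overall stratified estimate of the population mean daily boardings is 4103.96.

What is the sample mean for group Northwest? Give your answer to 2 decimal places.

Σ Nₕx̄ₕ = N·μ, so 500·x̄_Northwest = 847·4103.96 − (147·927.01 + 200·1724.98).
= 3476054.12 − 481266.47 = 2994787.65.
x̄_Northwest = 2994787.65 / 500 = 5989.5753 → 5989.58.

5989.58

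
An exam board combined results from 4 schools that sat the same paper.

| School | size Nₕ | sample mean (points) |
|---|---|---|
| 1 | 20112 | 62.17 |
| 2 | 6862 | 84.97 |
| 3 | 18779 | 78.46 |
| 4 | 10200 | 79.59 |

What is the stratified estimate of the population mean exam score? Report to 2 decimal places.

73.61

N = 20112 + 6862 + 18779 + 10200 = 55953.
Weight each subgroup mean by Nₕ/N and sum.
Σ Nₕx̄ₕ = 20112·62.17 + 6862·84.97 + 18779·78.46 + 10200·79.59 = 1250363.04 + 583064.14 + 1473400.34 + 811818 = 4118645.52.
Divide by N: 4118645.52 / 55953 = 73.6090... → 73.61.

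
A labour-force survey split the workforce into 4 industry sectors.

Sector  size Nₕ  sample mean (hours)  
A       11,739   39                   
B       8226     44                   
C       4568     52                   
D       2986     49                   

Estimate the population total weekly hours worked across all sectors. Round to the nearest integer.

1203615

Estimate total by summing Nₕ·x̄ₕ over strata.
11739·39 + 8226·44 + 4568·52 + 2986·49 = 457821 + 361944 + 237536 + 146314 = 1203615.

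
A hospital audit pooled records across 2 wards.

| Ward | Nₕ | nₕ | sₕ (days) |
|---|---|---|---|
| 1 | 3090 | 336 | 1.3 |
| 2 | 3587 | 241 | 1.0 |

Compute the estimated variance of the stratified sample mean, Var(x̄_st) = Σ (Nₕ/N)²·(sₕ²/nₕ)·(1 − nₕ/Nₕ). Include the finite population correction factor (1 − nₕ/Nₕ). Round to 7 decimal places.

0.0020771

N = 6677; Wₕ = Nₕ/N.
ward 1: (3090/6677)²·1.3²/336·(1 − 336/3090) = 0.0009600793
ward 2: (3587/6677)²·1.0²/241·(1 − 241/3587) = 0.0011170626
Sum = 0.0020771419 → 0.0020771.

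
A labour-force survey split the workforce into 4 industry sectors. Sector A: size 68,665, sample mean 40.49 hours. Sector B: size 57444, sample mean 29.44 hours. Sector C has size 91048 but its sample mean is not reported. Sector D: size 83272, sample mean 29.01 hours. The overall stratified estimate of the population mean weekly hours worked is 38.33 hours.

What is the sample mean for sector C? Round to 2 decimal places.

50.83

N = 68665 + 57444 + 91048 + 83272 = 300429.
Overall total = μ·N = 38.33·300429 = 11515443.57.
Subtract the known strata: 68665·40.49 + 57444·29.44 + 83272·29.01 = 6887117.93.
Remaining total for sector C: 11515443.57 − 6887117.93 = 4628325.64.
Divide by its size: 4628325.64 / 91048 = 50.8339... → 50.83.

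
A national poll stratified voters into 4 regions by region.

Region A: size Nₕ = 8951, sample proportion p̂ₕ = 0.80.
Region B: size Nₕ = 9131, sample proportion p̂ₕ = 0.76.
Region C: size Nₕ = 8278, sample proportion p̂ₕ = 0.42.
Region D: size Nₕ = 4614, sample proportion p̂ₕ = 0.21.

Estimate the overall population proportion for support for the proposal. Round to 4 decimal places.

Wₕ = Nₕ/N with N = 30974: 0.2890, 0.2948, 0.2673, 0.1490.
p̂_st = 0.2890·0.80 + 0.2948·0.76 + 0.2673·0.42 + 0.1490·0.21 ≈ 0.598762... → 0.5988.

0.5988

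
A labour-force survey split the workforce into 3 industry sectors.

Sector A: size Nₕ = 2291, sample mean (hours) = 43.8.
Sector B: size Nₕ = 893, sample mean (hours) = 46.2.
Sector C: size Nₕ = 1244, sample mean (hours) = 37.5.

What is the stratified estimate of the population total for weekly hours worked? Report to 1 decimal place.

188252.4

Estimate total by summing Nₕ·x̄ₕ over strata.
2291·43.8 + 893·46.2 + 1244·37.5 = 100345.8 + 41256.6 + 46650 = 188252.4.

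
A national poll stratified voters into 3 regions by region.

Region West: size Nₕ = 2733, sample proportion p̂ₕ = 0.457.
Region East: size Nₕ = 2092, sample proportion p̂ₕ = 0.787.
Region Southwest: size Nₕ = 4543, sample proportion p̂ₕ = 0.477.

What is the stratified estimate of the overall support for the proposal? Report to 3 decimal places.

0.540

N = 2733 + 2092 + 4543 = 9368.
Overall proportion = Σ (Nₕ/N)·p̂ₕ.
Σ Nₕp̂ₕ = 1248.981 + 1646.404 + 2167.011 = 5062.396.
5062.396 / 9368 = 0.54039... → 0.540.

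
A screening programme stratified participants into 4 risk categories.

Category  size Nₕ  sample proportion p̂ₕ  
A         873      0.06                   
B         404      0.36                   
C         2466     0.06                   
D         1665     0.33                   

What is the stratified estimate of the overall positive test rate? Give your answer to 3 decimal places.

0.166

Wₕ = Nₕ/N with N = 5408: 0.1614, 0.0747, 0.4560, 0.3079.
p̂_st = 0.1614·0.06 + 0.0747·0.36 + 0.4560·0.06 + 0.3079·0.33 ≈ 0.16554... → 0.166.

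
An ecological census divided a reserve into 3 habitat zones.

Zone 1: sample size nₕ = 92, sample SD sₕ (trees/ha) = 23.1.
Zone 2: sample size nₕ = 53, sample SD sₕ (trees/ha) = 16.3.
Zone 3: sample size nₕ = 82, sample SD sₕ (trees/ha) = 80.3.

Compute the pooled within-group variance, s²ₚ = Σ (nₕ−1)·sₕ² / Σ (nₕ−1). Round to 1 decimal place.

2610.1

1: (92−1)·23.1² = 91·533.61 = 48558.51
2: (53−1)·16.3² = 52·265.69 = 13815.88
3: (82−1)·80.3² = 81·6448.09 = 522295.29
Numerator = 584669.68; denominator = Σ(nₕ−1) = 224.
s²ₚ = 584669.68/224 = 2610.133... → 2610.1.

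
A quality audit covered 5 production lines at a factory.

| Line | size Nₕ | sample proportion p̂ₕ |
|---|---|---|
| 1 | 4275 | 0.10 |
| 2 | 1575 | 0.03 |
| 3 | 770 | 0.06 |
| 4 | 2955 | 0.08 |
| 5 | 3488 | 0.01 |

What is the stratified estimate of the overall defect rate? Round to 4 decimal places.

Wₕ = Nₕ/N with N = 13063: 0.3273, 0.1206, 0.0589, 0.2262, 0.2670.
p̂_st = 0.3273·0.10 + 0.1206·0.03 + 0.0589·0.06 + 0.2262·0.08 + 0.2670·0.01 ≈ 0.060647... → 0.0606.

0.0606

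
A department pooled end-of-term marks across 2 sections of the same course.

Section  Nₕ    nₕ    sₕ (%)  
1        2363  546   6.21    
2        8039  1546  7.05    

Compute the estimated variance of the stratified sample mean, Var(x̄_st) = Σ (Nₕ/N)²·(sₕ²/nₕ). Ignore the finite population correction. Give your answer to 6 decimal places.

N = 10402. Term for each stratum: Wₕ²sₕ²/nₕ.
Var(x̄_st) = 0.003644889 + 0.019201674 = 0.022846563 → 0.022847.

0.022847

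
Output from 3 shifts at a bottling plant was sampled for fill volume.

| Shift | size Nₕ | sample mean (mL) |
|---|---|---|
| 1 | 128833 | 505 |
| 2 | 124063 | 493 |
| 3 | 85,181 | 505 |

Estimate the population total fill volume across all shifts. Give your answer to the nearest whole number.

169240129

Population total = Σ Nₕ·x̄ₕ (each stratum's size times its mean).
128833·505 + 124063·493 + 85181·505 = 65060665 + 61163059 + 43016405 = 169240129.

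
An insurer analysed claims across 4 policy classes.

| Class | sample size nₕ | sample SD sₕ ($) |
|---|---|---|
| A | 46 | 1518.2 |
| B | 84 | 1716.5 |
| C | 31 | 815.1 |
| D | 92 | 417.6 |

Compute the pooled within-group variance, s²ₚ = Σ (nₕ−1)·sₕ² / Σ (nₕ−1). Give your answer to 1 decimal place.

1542457.5

A: (46−1)·1518.2² = 45·2304931.24 = 103721905.8
B: (84−1)·1716.5² = 83·2946372.25 = 244548896.75
C: (31−1)·815.1² = 30·664388.01 = 19931640.3
D: (92−1)·417.6² = 91·174389.76 = 15869468.16
Numerator = 384071911.01; denominator = Σ(nₕ−1) = 249.
s²ₚ = 384071911.01/249 = 1542457.474... → 1542457.5.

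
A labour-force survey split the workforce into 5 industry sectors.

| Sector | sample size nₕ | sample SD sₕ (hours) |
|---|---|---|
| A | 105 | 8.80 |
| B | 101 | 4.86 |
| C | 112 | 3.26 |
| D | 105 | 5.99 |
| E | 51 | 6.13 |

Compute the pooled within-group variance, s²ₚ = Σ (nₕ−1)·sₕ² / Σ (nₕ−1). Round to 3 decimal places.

Degrees of freedom: 104 + 100 + 111 + 104 + 50 = 469.
Σ(nₕ−1)sₕ² = 104·77.44 + 100·23.6196 + 111·10.6276 + 104·35.8801 + 50·37.5769 = 17205.759.
s²ₚ = 17205.759 / 469 = 36.68605... → 36.686.

36.686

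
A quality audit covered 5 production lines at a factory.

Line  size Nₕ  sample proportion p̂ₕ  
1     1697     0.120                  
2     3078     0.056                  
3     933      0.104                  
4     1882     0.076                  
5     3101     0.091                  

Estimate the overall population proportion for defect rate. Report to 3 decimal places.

0.084

N = 1697 + 3078 + 933 + 1882 + 3101 = 10691.
Overall proportion = Σ (Nₕ/N)·p̂ₕ.
Σ Nₕp̂ₕ = 203.64 + 172.368 + 97.032 + 143.032 + 282.191 = 898.263.
898.263 / 10691 = 0.08402... → 0.084.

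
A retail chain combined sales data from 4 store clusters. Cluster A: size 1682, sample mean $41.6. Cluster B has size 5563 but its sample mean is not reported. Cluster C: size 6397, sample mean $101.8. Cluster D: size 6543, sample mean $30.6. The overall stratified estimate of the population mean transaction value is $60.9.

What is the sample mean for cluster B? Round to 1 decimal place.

Σ Nₕx̄ₕ = N·μ, so 5563·x̄_B = 20185·60.9 − (1682·41.6 + 6397·101.8 + 6543·30.6).
= 1229266.5 − 921401.6 = 307864.9.
x̄_B = 307864.9 / 5563 = 55.342... → 55.3.

55.3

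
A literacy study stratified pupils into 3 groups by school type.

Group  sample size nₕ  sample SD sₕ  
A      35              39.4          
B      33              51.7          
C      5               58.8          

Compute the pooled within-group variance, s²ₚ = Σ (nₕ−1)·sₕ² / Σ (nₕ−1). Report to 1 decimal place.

A: (35−1)·39.4² = 34·1552.36 = 52780.24
B: (33−1)·51.7² = 32·2672.89 = 85532.48
C: (5−1)·58.8² = 4·3457.44 = 13829.76
Numerator = 152142.48; denominator = Σ(nₕ−1) = 70.
s²ₚ = 152142.48/70 = 2173.464 → 2173.5.

2173.5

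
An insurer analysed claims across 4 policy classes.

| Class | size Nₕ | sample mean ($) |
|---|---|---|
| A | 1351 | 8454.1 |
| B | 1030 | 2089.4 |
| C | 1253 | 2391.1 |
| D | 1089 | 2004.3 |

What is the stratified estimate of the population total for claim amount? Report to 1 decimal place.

Estimate total by summing Nₕ·x̄ₕ over strata.
1351·8454.1 + 1030·2089.4 + 1253·2391.1 + 1089·2004.3 = 11421489.1 + 2152082 + 2996048.3 + 2182682.7 = 18752302.1.

18752302.1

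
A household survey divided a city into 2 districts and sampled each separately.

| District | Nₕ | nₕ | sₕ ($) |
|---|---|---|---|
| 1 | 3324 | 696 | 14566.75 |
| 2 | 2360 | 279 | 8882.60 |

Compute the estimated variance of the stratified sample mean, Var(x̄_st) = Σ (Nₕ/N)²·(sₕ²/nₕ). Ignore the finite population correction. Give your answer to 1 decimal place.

N = 5684; Wₕ = Nₕ/N.
district 1: (3324/5684)²·14566.75²/696 = 104262.9445
district 2: (2360/5684)²·8882.60²/279 = 48751.9369
Sum = 153014.8814 → 153014.9.

153014.9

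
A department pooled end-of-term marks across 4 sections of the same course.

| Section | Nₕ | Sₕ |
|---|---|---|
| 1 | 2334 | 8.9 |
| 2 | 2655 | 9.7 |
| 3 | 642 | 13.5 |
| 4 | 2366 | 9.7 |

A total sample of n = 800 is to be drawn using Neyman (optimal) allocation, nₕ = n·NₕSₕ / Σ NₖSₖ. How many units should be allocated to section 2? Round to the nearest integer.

Σ NₕSₕ = 2334·8.9 + 2655·9.7 + 642·13.5 + 2366·9.7 = 78143.3.
Share for 2: 25753.5/78143.3 = 0.32957.
n_2 = 800 × 0.32957 = 263.654... → 264.

264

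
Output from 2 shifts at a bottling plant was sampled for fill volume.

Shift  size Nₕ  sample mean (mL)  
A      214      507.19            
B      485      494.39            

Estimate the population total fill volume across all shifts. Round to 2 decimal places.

Estimate total by summing Nₕ·x̄ₕ over strata.
214·507.19 + 485·494.39 = 108538.66 + 239779.15 = 348317.81.

348317.81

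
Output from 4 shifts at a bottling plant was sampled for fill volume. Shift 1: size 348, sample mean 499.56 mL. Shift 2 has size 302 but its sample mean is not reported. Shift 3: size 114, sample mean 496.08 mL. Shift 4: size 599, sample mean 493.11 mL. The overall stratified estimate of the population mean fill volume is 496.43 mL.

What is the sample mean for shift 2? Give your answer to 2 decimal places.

N = 348 + 302 + 114 + 599 = 1363.
Overall total = μ·N = 496.43·1363 = 676634.09.
Subtract the known strata: 348·499.56 + 114·496.08 + 599·493.11 = 525772.89.
Remaining total for shift 2: 676634.09 − 525772.89 = 150861.2.
Divide by its size: 150861.2 / 302 = 499.5404... → 499.54.

499.54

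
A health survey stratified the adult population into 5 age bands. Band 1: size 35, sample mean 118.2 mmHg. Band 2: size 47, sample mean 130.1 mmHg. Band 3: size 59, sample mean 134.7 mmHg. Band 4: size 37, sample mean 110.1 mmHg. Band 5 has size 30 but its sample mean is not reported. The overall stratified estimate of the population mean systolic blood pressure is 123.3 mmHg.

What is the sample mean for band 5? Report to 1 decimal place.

N = 35 + 47 + 59 + 37 + 30 = 208.
Overall total = μ·N = 123.3·208 = 25646.4.
Subtract the known strata: 35·118.2 + 47·130.1 + 59·134.7 + 37·110.1 = 22272.7.
Remaining total for band 5: 25646.4 − 22272.7 = 3373.7.
Divide by its size: 3373.7 / 30 = 112.457... → 112.5.

112.5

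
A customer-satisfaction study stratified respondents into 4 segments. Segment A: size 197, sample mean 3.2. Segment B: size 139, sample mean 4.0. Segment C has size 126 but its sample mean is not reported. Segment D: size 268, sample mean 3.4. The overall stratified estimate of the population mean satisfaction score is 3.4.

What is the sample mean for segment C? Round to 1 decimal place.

3.1

N = 197 + 139 + 126 + 268 = 730.
Overall total = μ·N = 3.4·730 = 2482.
Subtract the known strata: 197·3.2 + 139·4.0 + 268·3.4 = 2097.6.
Remaining total for segment C: 2482 − 2097.6 = 384.4.
Divide by its size: 384.4 / 126 = 3.051... → 3.1.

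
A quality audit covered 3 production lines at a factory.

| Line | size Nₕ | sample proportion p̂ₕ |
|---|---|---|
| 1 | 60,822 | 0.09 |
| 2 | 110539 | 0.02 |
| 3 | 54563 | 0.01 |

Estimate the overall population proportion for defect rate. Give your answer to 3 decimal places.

N = 60822 + 110539 + 54563 = 225924.
Overall proportion = Σ (Nₕ/N)·p̂ₕ.
Σ Nₕp̂ₕ = 5473.98 + 2210.78 + 545.63 = 8230.39.
8230.39 / 225924 = 0.03643... → 0.036.

0.036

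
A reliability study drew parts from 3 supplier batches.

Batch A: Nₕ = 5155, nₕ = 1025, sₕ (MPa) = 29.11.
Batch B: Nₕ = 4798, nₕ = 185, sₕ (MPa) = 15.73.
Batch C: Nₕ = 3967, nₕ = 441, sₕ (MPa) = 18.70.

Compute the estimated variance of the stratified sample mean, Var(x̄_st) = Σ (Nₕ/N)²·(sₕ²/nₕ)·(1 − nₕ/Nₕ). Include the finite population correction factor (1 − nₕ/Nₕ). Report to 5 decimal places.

N = 13920; Wₕ = Nₕ/N.
batch A: (5155/13920)²·29.11²/1025·(1 − 1025/5155) = 0.09083658
batch B: (4798/13920)²·15.73²/185·(1 − 185/4798) = 0.15277453
batch C: (3967/13920)²·18.70²/441·(1 − 441/3967) = 0.05724145
Sum = 0.30085256 → 0.30085.

0.30085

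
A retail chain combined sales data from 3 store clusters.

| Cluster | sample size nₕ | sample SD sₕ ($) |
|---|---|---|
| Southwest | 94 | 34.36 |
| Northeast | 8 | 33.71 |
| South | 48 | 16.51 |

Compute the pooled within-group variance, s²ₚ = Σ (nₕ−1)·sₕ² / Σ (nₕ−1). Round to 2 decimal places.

888.18

Southwest: (94−1)·34.36² = 93·1180.6096 = 109796.6928
Northeast: (8−1)·33.71² = 7·1136.3641 = 7954.5487
South: (48−1)·16.51² = 47·272.5801 = 12811.2647
Numerator = 130562.5062; denominator = Σ(nₕ−1) = 147.
s²ₚ = 130562.5062/147 = 888.1803... → 888.18.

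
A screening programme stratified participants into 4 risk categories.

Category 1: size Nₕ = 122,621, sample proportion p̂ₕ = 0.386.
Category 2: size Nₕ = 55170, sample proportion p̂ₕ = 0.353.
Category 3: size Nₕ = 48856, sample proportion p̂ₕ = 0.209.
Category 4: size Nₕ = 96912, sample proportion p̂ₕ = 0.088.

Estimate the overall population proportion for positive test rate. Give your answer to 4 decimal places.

N = 122621 + 55170 + 48856 + 96912 = 323559.
Overall proportion = Σ (Nₕ/N)·p̂ₕ.
Σ Nₕp̂ₕ = 47331.706 + 19475.01 + 10210.904 + 8528.256 = 85545.876.
85545.876 / 323559 = 0.264390... → 0.2644.

0.2644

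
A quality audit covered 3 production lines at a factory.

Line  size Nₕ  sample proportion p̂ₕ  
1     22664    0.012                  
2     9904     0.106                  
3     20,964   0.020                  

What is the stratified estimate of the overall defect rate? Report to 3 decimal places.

0.033

N = 22664 + 9904 + 20964 = 53532.
Overall proportion = Σ (Nₕ/N)·p̂ₕ.
Σ Nₕp̂ₕ = 271.968 + 1049.824 + 419.28 = 1741.072.
1741.072 / 53532 = 0.03252... → 0.033.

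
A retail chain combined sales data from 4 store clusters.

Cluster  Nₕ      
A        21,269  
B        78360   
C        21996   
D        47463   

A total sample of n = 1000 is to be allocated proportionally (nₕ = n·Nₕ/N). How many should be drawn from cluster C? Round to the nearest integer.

Share of cluster C = 21996/169088 = 0.13009.
Allocate 1000 × 0.13009 = 130.086... → 130.

130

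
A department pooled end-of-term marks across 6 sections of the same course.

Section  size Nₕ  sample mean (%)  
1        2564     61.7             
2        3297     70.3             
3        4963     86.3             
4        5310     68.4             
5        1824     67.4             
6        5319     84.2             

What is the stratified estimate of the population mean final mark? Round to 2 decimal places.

75.28

N = 2564 + 3297 + 4963 + 5310 + 1824 + 5319 = 23277.
Weight each subgroup mean by Nₕ/N and sum.
Σ Nₕx̄ₕ = 2564·61.7 + 3297·70.3 + 4963·86.3 + 5310·68.4 + 1824·67.4 + 5319·84.2 = 158198.8 + 231779.1 + 428306.9 + 363204 + 122937.6 + 447859.8 = 1752286.2.
Divide by N: 1752286.2 / 23277 = 75.2797... → 75.28.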